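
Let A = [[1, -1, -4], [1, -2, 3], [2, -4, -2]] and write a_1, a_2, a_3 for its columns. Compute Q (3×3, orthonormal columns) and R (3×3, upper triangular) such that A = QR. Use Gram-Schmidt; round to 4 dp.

Q = [[0.4082, 0.9129, 0.0000], [0.4082, -0.1826, 0.8944], [0.8165, -0.3651, -0.4472]], R = [[2.4495, -4.4907, -2.0412], [0.0000, 0.9129, -3.4689], [0.0000, 0.0000, 3.5777]]

a_1 = (1, 1, 2); ‖a_1‖ = 2.4495, so q_1 = (0.4082, 0.4082, 0.8165).
q_1·a_2 = 0.4082·(-1) + 0.4082·(-2) + 0.8165·(-4) = -4.4907.
u_2 = a_2 + 4.4907·q_1 = (0.8333, -0.1667, -0.3333).
‖u_2‖ = 0.9129, so q_2 = (0.9129, -0.1826, -0.3651).
q_1·a_3 = 0.4082·(-4) + 0.4082·3 + 0.8165·(-2) = -2.0412; q_2·a_3 = 0.9129·(-4) + (-0.1826)·3 + (-0.3651)·(-2) = -3.4689.
u_3 = a_3 + 2.0412·q_1 + 3.4689·q_2 = (0.0000, 3.2000, -1.6000).
‖u_3‖ = 3.5777, so q_3 = (0.0000, 0.8944, -0.4472).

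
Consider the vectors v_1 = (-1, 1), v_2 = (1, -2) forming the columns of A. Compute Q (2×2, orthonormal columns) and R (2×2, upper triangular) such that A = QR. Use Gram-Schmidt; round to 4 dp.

Q = [[-0.7071, -0.7071], [0.7071, -0.7071]], R = [[1.4142, -2.1213], [0.0000, 0.7071]]

v_1 = (-1, 1); ‖v_1‖ = 1.4142, so e_1 = (-0.7071, 0.7071).
e_1·v_2 = (-0.7071)·1 + 0.7071·(-2) = -2.1213.
u_2 = v_2 + 2.1213·e_1 = (-0.5000, -0.5000).
‖u_2‖ = 0.7071, so e_2 = (-0.7071, -0.7071).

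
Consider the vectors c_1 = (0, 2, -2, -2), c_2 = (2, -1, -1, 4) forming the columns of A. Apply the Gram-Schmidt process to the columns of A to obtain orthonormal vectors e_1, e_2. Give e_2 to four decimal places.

e_2 = (0.4899, 0.0816, -0.5715, 0.6532)

e_1 = c_1/‖c_1‖ = (0, 2, -2, -2)/3.4641 = (0.0000, 0.5774, -0.5774, -0.5774).
r_{12} = e_1·c_2 = -2.3094.
u_2 = c_2 + 2.3094·e_1 = (2.0000, 0.3333, -2.3333, 2.6667).
‖u_2‖ = 4.0825, so e_2 = (0.4899, 0.0816, -0.5715, 0.6532).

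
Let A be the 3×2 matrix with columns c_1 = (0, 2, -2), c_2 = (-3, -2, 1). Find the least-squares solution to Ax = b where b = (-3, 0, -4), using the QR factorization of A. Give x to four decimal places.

x = (1.8684, 1.1579)

c_1 = (0, 2, -2); ‖c_1‖ = 2.8284, so q_1 = (0.0000, 0.7071, -0.7071).
q_1·c_2 = 0.0000·(-3) + 0.7071·(-2) + (-0.7071)·1 = -2.1213.
u_2 = c_2 + 2.1213·q_1 = (-3.0000, -0.5000, -0.5000).
‖u_2‖ = 3.0822, so q_2 = (-0.9733, -0.1622, -0.1622).
Qᵀb = (2.8284, 3.5689).
Back-substitute: x_2 = 3.5689/3.0822 = 1.1579.
x_1 = (2.8284 + 2.1213·1.1579)/2.8284 = 1.8684.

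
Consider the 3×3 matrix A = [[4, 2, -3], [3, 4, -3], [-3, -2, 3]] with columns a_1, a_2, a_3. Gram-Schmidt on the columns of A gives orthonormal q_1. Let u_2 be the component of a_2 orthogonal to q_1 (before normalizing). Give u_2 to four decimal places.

u_2 = (-1.0588, 1.7059, 0.2941)

q_1 = a_1/‖a_1‖ = (4, 3, -3)/5.8310 = (0.6860, 0.5145, -0.5145).
r_{12} = q_1·a_2 = 4.4590.
u_2 = a_2 − 4.4590·q_1 = (-1.0588, 1.7059, 0.2941).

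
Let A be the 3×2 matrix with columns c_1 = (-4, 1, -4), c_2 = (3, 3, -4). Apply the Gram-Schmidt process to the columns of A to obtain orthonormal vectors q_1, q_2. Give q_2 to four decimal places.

c_1 = (-4, 1, -4); ‖c_1‖ = 5.7446, so q_1 = (-0.6963, 0.1741, -0.6963).
q_1·c_2 = (-0.6963)·3 + 0.1741·3 + (-0.6963)·(-4) = 1.2185.
u_2 = c_2 − 1.2185·q_1 = (3.8485, 2.7879, -3.1515).
‖u_2‖ = 5.7022, so q_2 = (0.6749, 0.4889, -0.5527).

q_2 = (0.6749, 0.4889, -0.5527)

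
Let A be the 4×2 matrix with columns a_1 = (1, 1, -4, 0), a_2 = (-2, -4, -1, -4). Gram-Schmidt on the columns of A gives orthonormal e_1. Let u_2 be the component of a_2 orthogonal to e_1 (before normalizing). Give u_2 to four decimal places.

a_1 = (1, 1, -4, 0); ‖a_1‖ = 4.2426, so e_1 = (0.2357, 0.2357, -0.9428, 0.0000).
e_1·a_2 = 0.2357·(-2) + 0.2357·(-4) + (-0.9428)·(-1) + 0.0000·(-4) = -0.4714.
u_2 = a_2 + 0.4714·e_1 = (-1.8889, -3.8889, -1.4444, -4.0000).

u_2 = (-1.8889, -3.8889, -1.4444, -4.0000)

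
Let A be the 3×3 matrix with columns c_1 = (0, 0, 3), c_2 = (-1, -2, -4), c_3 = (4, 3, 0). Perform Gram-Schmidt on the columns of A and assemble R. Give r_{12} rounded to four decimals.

r_{12} = -4.0000

e_1 = c_1/‖c_1‖ = (0, 0, 3)/3.0000 = (0.0000, 0.0000, 1.0000).
r_{12} = e_1·c_2 = -4.0000.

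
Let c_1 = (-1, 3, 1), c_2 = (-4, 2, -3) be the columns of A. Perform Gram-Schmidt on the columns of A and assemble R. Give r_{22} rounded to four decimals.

c_1 = (-1, 3, 1); ‖c_1‖ = 3.3166, so q_1 = (-0.3015, 0.9045, 0.3015).
q_1·c_2 = (-0.3015)·(-4) + 0.9045·2 + 0.3015·(-3) = 2.1106.
u_2 = c_2 − 2.1106·q_1 = (-3.3636, 0.0909, -3.6364).
r_{22} = ‖u_2‖ = 4.9543.

r_{22} = 4.9543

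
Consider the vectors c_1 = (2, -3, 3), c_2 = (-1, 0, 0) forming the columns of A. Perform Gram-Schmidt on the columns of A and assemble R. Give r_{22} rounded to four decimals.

r_{22} = 0.9045

c_1 = (2, -3, 3); ‖c_1‖ = 4.6904, so e_1 = (0.4264, -0.6396, 0.6396).
e_1·c_2 = 0.4264·(-1) + (-0.6396)·0 + 0.6396·0 = -0.4264.
u_2 = c_2 + 0.4264·e_1 = (-0.8182, -0.2727, 0.2727).
r_{22} = ‖u_2‖ = 0.9045.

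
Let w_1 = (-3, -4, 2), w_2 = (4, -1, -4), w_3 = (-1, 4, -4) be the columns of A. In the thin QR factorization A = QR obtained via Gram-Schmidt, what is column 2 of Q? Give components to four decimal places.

e_2 = (0.4769, -0.6523, -0.5891)

w_1 = (-3, -4, 2); ‖w_1‖ = 5.3852, so e_1 = (-0.5571, -0.7428, 0.3714).
e_1·w_2 = (-0.5571)·4 + (-0.7428)·(-1) + 0.3714·(-4) = -2.9711.
u_2 = w_2 + 2.9711·e_1 = (2.3448, -3.2069, -2.8966).
‖u_2‖ = 4.9165, so e_2 = (0.4769, -0.6523, -0.5891).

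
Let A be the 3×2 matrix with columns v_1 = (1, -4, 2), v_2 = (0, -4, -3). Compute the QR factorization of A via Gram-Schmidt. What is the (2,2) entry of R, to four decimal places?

r_{22} = 4.4987

q_1 = v_1/‖v_1‖ = (1, -4, 2)/4.5826 = (0.2182, -0.8729, 0.4364).
r_{12} = q_1·v_2 = 2.1822.
u_2 = v_2 − 2.1822·q_1 = (-0.4762, -2.0952, -3.9524).
r_{22} = ‖u_2‖ = 4.4987.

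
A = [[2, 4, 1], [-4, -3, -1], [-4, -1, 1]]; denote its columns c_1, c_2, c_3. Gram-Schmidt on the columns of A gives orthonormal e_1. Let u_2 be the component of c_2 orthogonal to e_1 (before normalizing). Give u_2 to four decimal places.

u_2 = (2.6667, -0.3333, 1.6667)

c_1 = (2, -4, -4); ‖c_1‖ = 6.0000, so e_1 = (0.3333, -0.6667, -0.6667).
e_1·c_2 = 0.3333·4 + (-0.6667)·(-3) + (-0.6667)·(-1) = 4.0000.
u_2 = c_2 − 4.0000·e_1 = (2.6667, -0.3333, 1.6667).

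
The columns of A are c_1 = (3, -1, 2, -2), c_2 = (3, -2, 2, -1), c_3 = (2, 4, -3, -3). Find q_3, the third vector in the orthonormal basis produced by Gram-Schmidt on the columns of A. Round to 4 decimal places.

q_3 = (0.6173, 0.1016, -0.7735, 0.1016)

q_1 = c_1/‖c_1‖ = (3, -1, 2, -2)/4.2426 = (0.7071, -0.2357, 0.4714, -0.4714).
r_{12} = q_1·c_2 = 4.0069.
u_2 = c_2 − 4.0069·q_1 = (0.1667, -1.0556, 0.1111, 0.8889).
‖u_2‖ = 1.3944, so q_2 = (0.1195, -0.7570, 0.0797, 0.6375).
r_{13} = q_1·c_3 = 0.4714; r_{23} = q_2·c_3 = -4.9403.
u_3 = c_3 − 0.4714·q_1 + 4.9403·q_2 = (2.2571, 0.3714, -2.8286, 0.3714).
‖u_3‖ = 3.6567, so q_3 = (0.6173, 0.1016, -0.7735, 0.1016).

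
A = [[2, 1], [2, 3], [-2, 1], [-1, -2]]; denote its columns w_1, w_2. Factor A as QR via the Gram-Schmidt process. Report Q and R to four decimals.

Q = [[0.5547, -0.0727], [0.5547, 0.5573], [-0.5547, 0.7027], [-0.2774, -0.4362]], R = [[3.6056, 2.2188], [0.0000, 3.1744]]

e_1 = w_1/‖w_1‖ = (2, 2, -2, -1)/3.6056 = (0.5547, 0.5547, -0.5547, -0.2774).
r_{12} = e_1·w_2 = 2.2188.
u_2 = w_2 − 2.2188·e_1 = (-0.2308, 1.7692, 2.2308, -1.3846).
‖u_2‖ = 3.1744, so e_2 = (-0.0727, 0.5573, 0.7027, -0.4362).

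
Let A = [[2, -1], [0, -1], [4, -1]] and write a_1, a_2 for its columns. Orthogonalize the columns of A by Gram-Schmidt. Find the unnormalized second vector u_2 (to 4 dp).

u_2 = (-0.4000, -1.0000, 0.2000)

a_1 = (2, 0, 4); ‖a_1‖ = 4.4721, so q_1 = (0.4472, 0.0000, 0.8944).
q_1·a_2 = 0.4472·(-1) + 0.0000·(-1) + 0.8944·(-1) = -1.3416.
u_2 = a_2 + 1.3416·q_1 = (-0.4000, -1.0000, 0.2000).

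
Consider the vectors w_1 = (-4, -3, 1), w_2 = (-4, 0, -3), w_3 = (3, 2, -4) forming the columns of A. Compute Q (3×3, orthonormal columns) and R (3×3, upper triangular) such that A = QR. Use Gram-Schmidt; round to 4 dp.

Q = [[-0.7845, -0.4650, 0.4104], [-0.5883, 0.3487, -0.7295], [0.1961, -0.8137, -0.5472]], R = [[5.0990, 2.5495, -4.3146], [0.0000, 4.3012, 2.5574], [0.0000, 0.0000, 1.9606]]

e_1 = w_1/‖w_1‖ = (-4, -3, 1)/5.0990 = (-0.7845, -0.5883, 0.1961).
r_{12} = e_1·w_2 = 2.5495.
u_2 = w_2 − 2.5495·e_1 = (-2.0000, 1.5000, -3.5000).
‖u_2‖ = 4.3012, so e_2 = (-0.4650, 0.3487, -0.8137).
r_{13} = e_1·w_3 = -4.3146; r_{23} = e_2·w_3 = 2.5574.
u_3 = w_3 + 4.3146·e_1 − 2.5574·e_2 = (0.8046, -1.4304, -1.0728).
‖u_3‖ = 1.9606, so e_3 = (0.4104, -0.7295, -0.5472).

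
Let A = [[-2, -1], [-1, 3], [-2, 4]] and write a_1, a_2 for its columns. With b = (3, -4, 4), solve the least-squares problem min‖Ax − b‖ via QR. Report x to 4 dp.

x = (-1.6405, -0.5294)

a_1 = (-2, -1, -2); ‖a_1‖ = 3.0000, so e_1 = (-0.6667, -0.3333, -0.6667).
e_1·a_2 = (-0.6667)·(-1) + (-0.3333)·3 + (-0.6667)·4 = -3.0000.
u_2 = a_2 + 3.0000·e_1 = (-3.0000, 2.0000, 2.0000).
‖u_2‖ = 4.1231, so e_2 = (-0.7276, 0.4851, 0.4851).
Qᵀb = (-3.3333, -2.1828).
Back-substitute: x_2 = -2.1828/4.1231 = -0.5294.
x_1 = (-3.3333 + 3.0000·(-0.5294))/3.0000 = -1.6405.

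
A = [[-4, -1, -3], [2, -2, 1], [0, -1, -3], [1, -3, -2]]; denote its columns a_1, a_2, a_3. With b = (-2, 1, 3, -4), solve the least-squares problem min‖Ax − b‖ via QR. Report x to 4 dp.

x = (0.9286, 1.3163, -0.7959)

a_1 = (-4, 2, 0, 1); ‖a_1‖ = 4.5826, so q_1 = (-0.8729, 0.4364, 0.0000, 0.2182).
q_1·a_2 = (-0.8729)·(-1) + 0.4364·(-2) + 0.0000·(-1) + 0.2182·(-3) = -0.6547.
u_2 = a_2 + 0.6547·q_1 = (-1.5714, -1.7143, -1.0000, -2.8571).
‖u_2‖ = 3.8173, so q_2 = (-0.4117, -0.4491, -0.2620, -0.7485).
q_1·a_3 = (-0.8729)·(-3) + 0.4364·1 + 0.0000·(-3) + 0.2182·(-2) = 2.6186; q_2·a_3 = (-0.4117)·(-3) + (-0.4491)·1 + (-0.2620)·(-3) + (-0.7485)·(-2) = 3.0688.
u_3 = a_3 − 2.6186·q_1 − 3.0688·q_2 = (0.5490, 1.2353, -2.1961, -0.2745).
‖u_3‖ = 2.5934, so q_3 = (0.2117, 0.4763, -0.8468, -0.1059).
Qᵀb = (1.3093, 2.5823, -2.0641).
Back-substitute: x_3 = -2.0641/2.5934 = -0.7959.
x_2 = (2.5823 − 3.0688·(-0.7959))/3.8173 = 1.3163.
x_1 = (1.3093 + 0.6547·1.3163 − 2.6186·(-0.7959))/4.5826 = 0.9286.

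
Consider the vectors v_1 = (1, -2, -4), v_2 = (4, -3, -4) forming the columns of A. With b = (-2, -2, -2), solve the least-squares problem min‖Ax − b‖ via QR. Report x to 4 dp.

v_1 = (1, -2, -4); ‖v_1‖ = 4.5826, so e_1 = (0.2182, -0.4364, -0.8729).
e_1·v_2 = 0.2182·4 + (-0.4364)·(-3) + (-0.8729)·(-4) = 5.6737.
u_2 = v_2 − 5.6737·e_1 = (2.7619, -0.5238, 0.9524).
‖u_2‖ = 2.9681, so e_2 = (0.9305, -0.1765, 0.3209).
Qᵀb = (2.1822, -2.1499).
Back-substitute: x_2 = -2.1499/2.9681 = -0.7243.
x_1 = (2.1822 − 5.6737·(-0.7243))/4.5826 = 1.3730.

x = (1.3730, -0.7243)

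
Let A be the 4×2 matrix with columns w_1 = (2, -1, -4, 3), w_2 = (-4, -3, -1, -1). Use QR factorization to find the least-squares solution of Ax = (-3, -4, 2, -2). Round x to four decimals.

w_1 = (2, -1, -4, 3); ‖w_1‖ = 5.4772, so e_1 = (0.3651, -0.1826, -0.7303, 0.5477).
e_1·w_2 = 0.3651·(-4) + (-0.1826)·(-3) + (-0.7303)·(-1) + 0.5477·(-1) = -0.7303.
u_2 = w_2 + 0.7303·e_1 = (-3.7333, -3.1333, -1.5333, -0.6000).
‖u_2‖ = 5.1446, so e_2 = (-0.7257, -0.6091, -0.2980, -0.1166).
Qᵀb = (-2.9212, 4.2504).
Back-substitute: x_2 = 4.2504/5.1446 = 0.8262.
x_1 = (-2.9212 + 0.7303·0.8262)/5.4772 = -0.4232.

x = (-0.4232, 0.8262)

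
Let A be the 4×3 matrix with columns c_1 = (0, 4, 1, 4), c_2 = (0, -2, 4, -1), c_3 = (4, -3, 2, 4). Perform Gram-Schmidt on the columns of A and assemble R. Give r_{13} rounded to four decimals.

r_{13} = 1.0445

e_1 = c_1/‖c_1‖ = (0, 4, 1, 4)/5.7446 = (0.0000, 0.6963, 0.1741, 0.6963).
r_{13} = e_1·c_3 = 1.0445.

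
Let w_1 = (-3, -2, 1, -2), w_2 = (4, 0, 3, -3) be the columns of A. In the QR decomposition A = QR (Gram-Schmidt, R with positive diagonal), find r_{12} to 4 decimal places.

e_1 = w_1/‖w_1‖ = (-3, -2, 1, -2)/4.2426 = (-0.7071, -0.4714, 0.2357, -0.4714).
r_{12} = e_1·w_2 = -0.7071.

r_{12} = -0.7071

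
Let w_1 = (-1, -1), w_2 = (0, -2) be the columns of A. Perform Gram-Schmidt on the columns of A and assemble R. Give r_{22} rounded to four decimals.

w_1 = (-1, -1); ‖w_1‖ = 1.4142, so q_1 = (-0.7071, -0.7071).
q_1·w_2 = (-0.7071)·0 + (-0.7071)·(-2) = 1.4142.
u_2 = w_2 − 1.4142·q_1 = (1.0000, -1.0000).
r_{22} = ‖u_2‖ = 1.4142.

r_{22} = 1.4142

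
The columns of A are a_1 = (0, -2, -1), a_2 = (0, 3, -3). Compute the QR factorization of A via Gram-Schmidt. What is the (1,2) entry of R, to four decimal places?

a_1 = (0, -2, -1); ‖a_1‖ = 2.2361, so e_1 = (0.0000, -0.8944, -0.4472).
r_{12} = e_1·a_2 = -1.3416.

r_{12} = -1.3416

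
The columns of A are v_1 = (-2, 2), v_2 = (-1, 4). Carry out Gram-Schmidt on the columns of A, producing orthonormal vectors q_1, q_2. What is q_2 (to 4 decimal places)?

q_2 = (0.7071, 0.7071)

v_1 = (-2, 2); ‖v_1‖ = 2.8284, so q_1 = (-0.7071, 0.7071).
q_1·v_2 = (-0.7071)·(-1) + 0.7071·4 = 3.5355.
u_2 = v_2 − 3.5355·q_1 = (1.5000, 1.5000).
‖u_2‖ = 2.1213, so q_2 = (0.7071, 0.7071).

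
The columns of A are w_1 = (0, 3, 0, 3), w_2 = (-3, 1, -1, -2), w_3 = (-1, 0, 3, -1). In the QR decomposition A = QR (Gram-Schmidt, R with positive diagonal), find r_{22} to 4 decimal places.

w_1 = (0, 3, 0, 3); ‖w_1‖ = 4.2426, so e_1 = (0.0000, 0.7071, 0.0000, 0.7071).
e_1·w_2 = 0.0000·(-3) + 0.7071·1 + 0.0000·(-1) + 0.7071·(-2) = -0.7071.
u_2 = w_2 + 0.7071·e_1 = (-3.0000, 1.5000, -1.0000, -1.5000).
r_{22} = ‖u_2‖ = 3.8079.

r_{22} = 3.8079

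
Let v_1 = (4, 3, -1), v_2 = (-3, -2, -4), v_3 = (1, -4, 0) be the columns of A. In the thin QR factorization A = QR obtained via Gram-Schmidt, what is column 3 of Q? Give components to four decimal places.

e_3 = (0.5927, -0.8043, -0.0423)

e_1 = v_1/‖v_1‖ = (4, 3, -1)/5.0990 = (0.7845, 0.5883, -0.1961).
r_{12} = e_1·v_2 = -2.7456.
u_2 = v_2 + 2.7456·e_1 = (-0.8462, -0.3846, -4.5385).
‖u_2‖ = 4.6327, so e_2 = (-0.1826, -0.0830, -0.9797).
r_{13} = e_1·v_3 = -1.5689; r_{23} = e_2·v_3 = 0.1494.
u_3 = v_3 + 1.5689·e_1 − 0.1494·e_2 = (2.2581, -3.0645, -0.1613).
‖u_3‖ = 3.8100, so e_3 = (0.5927, -0.8043, -0.0423).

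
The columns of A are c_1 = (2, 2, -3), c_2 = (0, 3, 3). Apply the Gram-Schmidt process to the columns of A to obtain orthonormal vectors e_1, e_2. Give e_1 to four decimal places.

e_1 = (0.4851, 0.4851, -0.7276)

c_1 = (2, 2, -3); ‖c_1‖ = 4.1231, so e_1 = (0.4851, 0.4851, -0.7276).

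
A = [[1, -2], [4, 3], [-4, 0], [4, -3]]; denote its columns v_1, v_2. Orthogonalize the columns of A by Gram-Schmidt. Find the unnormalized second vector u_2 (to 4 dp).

u_2 = (-1.9592, 3.1633, -0.1633, -2.8367)

v_1 = (1, 4, -4, 4); ‖v_1‖ = 7.0000, so q_1 = (0.1429, 0.5714, -0.5714, 0.5714).
q_1·v_2 = 0.1429·(-2) + 0.5714·3 + (-0.5714)·0 + 0.5714·(-3) = -0.2857.
u_2 = v_2 + 0.2857·q_1 = (-1.9592, 3.1633, -0.1633, -2.8367).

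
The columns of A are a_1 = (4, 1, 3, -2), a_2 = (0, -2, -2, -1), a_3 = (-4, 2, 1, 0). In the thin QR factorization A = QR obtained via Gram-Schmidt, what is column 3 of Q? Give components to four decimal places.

a_1 = (4, 1, 3, -2); ‖a_1‖ = 5.4772, so q_1 = (0.7303, 0.1826, 0.5477, -0.3651).
q_1·a_2 = 0.7303·0 + 0.1826·(-2) + 0.5477·(-2) + (-0.3651)·(-1) = -1.0954.
u_2 = a_2 + 1.0954·q_1 = (0.8000, -1.8000, -1.4000, -1.4000).
‖u_2‖ = 2.7928, so q_2 = (0.2864, -0.6445, -0.5013, -0.5013).
q_1·a_3 = 0.7303·(-4) + 0.1826·2 + 0.5477·1 + (-0.3651)·0 = -2.0083; q_2·a_3 = 0.2864·(-4) + (-0.6445)·2 + (-0.5013)·1 + (-0.5013)·0 = -2.9361.
u_3 = a_3 + 2.0083·q_1 + 2.9361·q_2 = (-1.6923, 0.4744, 0.6282, -2.2051).
‖u_3‖ = 2.8890, so q_3 = (-0.5858, 0.1642, 0.2174, -0.7633).

q_3 = (-0.5858, 0.1642, 0.2174, -0.7633)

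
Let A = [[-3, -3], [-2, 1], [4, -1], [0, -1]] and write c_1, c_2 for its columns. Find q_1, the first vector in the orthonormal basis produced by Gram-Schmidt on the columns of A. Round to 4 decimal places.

q_1 = (-0.5571, -0.3714, 0.7428, 0.0000)

c_1 = (-3, -2, 4, 0); ‖c_1‖ = 5.3852, so q_1 = (-0.5571, -0.3714, 0.7428, 0.0000).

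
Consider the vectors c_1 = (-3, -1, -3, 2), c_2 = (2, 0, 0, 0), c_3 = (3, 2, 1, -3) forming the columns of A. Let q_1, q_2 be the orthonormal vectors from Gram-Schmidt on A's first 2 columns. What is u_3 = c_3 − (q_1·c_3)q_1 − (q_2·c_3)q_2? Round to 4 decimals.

u_3 = (0.0000, 1.2143, -1.3571, -1.4286)

c_1 = (-3, -1, -3, 2); ‖c_1‖ = 4.7958, so q_1 = (-0.6255, -0.2085, -0.6255, 0.4170).
q_1·c_2 = (-0.6255)·2 + (-0.2085)·0 + (-0.6255)·0 + 0.4170·0 = -1.2511.
u_2 = c_2 + 1.2511·q_1 = (1.2174, -0.2609, -0.7826, 0.5217).
‖u_2‖ = 1.5604, so q_2 = (0.7802, -0.1672, -0.5016, 0.3344).
q_1·c_3 = (-0.6255)·3 + (-0.2085)·2 + (-0.6255)·1 + 0.4170·(-3) = -4.1703; q_2·c_3 = 0.7802·3 + (-0.1672)·2 + (-0.5016)·1 + 0.3344·(-3) = 0.5016.
u_3 = c_3 + 4.1703·q_1 − 0.5016·q_2 = (0.0000, 1.2143, -1.3571, -1.4286).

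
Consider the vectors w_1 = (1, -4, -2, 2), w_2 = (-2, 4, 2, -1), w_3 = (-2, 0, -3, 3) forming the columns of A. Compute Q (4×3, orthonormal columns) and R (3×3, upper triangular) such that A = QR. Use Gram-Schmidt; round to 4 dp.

Q = [[0.2000, -0.7429, 0.0152], [-0.8000, 0.1143, 0.4562], [-0.4000, 0.0571, -0.8896], [0.4000, 0.6571, 0.0152]], R = [[5.0000, -4.8000, 2.0000], [0.0000, 1.4000, 3.2857], [0.0000, 0.0000, 2.6840]]

q_1 = w_1/‖w_1‖ = (1, -4, -2, 2)/5.0000 = (0.2000, -0.8000, -0.4000, 0.4000).
r_{12} = q_1·w_2 = -4.8000.
u_2 = w_2 + 4.8000·q_1 = (-1.0400, 0.1600, 0.0800, 0.9200).
‖u_2‖ = 1.4000, so q_2 = (-0.7429, 0.1143, 0.0571, 0.6571).
r_{13} = q_1·w_3 = 2.0000; r_{23} = q_2·w_3 = 3.2857.
u_3 = w_3 − 2.0000·q_1 − 3.2857·q_2 = (0.0408, 1.2245, -2.3878, 0.0408).
‖u_3‖ = 2.6840, so q_3 = (0.0152, 0.4562, -0.8896, 0.0152).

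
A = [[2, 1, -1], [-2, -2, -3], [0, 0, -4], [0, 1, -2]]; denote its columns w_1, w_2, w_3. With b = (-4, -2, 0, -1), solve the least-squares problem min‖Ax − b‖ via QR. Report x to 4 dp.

x = (-1.7500, 1.3333, 0.5000)

w_1 = (2, -2, 0, 0); ‖w_1‖ = 2.8284, so q_1 = (0.7071, -0.7071, 0.0000, 0.0000).
q_1·w_2 = 0.7071·1 + (-0.7071)·(-2) + 0.0000·0 + 0.0000·1 = 2.1213.
u_2 = w_2 − 2.1213·q_1 = (-0.5000, -0.5000, 0.0000, 1.0000).
‖u_2‖ = 1.2247, so q_2 = (-0.4082, -0.4082, 0.0000, 0.8165).
q_1·w_3 = 0.7071·(-1) + (-0.7071)·(-3) + 0.0000·(-4) + 0.0000·(-2) = 1.4142; q_2·w_3 = (-0.4082)·(-1) + (-0.4082)·(-3) + 0.0000·(-4) + 0.8165·(-2) = 0.0000.
u_3 = w_3 − 1.4142·q_1 − 0.0000·q_2 = (-2.0000, -2.0000, -4.0000, -2.0000).
‖u_3‖ = 5.2915, so q_3 = (-0.3780, -0.3780, -0.7559, -0.3780).
Qᵀb = (-1.4142, 1.6330, 2.6458).
Back-substitute: x_3 = 2.6458/5.2915 = 0.5000.
x_2 = (1.6330 − 0.0000·0.5000)/1.2247 = 1.3333.
x_1 = (-1.4142 − 2.1213·1.3333 − 1.4142·0.5000)/2.8284 = -1.7500.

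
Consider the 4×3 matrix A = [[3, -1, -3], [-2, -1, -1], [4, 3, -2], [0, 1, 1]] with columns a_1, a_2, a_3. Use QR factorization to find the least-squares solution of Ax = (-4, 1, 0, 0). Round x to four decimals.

x = (-1.0905, 1.2266, -0.2753)

a_1 = (3, -2, 4, 0); ‖a_1‖ = 5.3852, so e_1 = (0.5571, -0.3714, 0.7428, 0.0000).
e_1·a_2 = 0.5571·(-1) + (-0.3714)·(-1) + 0.7428·3 + 0.0000·1 = 2.0426.
u_2 = a_2 − 2.0426·e_1 = (-2.1379, -0.2414, 1.4828, 1.0000).
‖u_2‖ = 2.7978, so e_2 = (-0.7642, -0.0863, 0.5300, 0.3574).
e_1·a_3 = 0.5571·(-3) + (-0.3714)·(-1) + 0.7428·(-2) + 0.0000·1 = -2.7854; e_2·a_3 = (-0.7642)·(-3) + (-0.0863)·(-1) + 0.5300·(-2) + 0.3574·1 = 1.6762.
u_3 = a_3 + 2.7854·e_1 − 1.6762·e_2 = (-0.1674, -1.8899, -0.8194, 0.4009).
‖u_3‖ = 2.1052, so e_3 = (-0.0795, -0.8977, -0.3892, 0.1904).
Qᵀb = (-2.5997, 2.9703, -0.5797).
Back-substitute: x_3 = -0.5797/2.1052 = -0.2753.
x_2 = (2.9703 − 1.6762·(-0.2753))/2.7978 = 1.2266.
x_1 = (-2.5997 − 2.0426·1.2266 + 2.7854·(-0.2753))/5.3852 = -1.0905.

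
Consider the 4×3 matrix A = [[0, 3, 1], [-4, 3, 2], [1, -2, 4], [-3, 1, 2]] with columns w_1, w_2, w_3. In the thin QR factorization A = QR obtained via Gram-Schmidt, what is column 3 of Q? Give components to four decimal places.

e_3 = (0.4223, 0.1285, 0.8886, 0.1249)

w_1 = (0, -4, 1, -3); ‖w_1‖ = 5.0990, so e_1 = (0.0000, -0.7845, 0.1961, -0.5883).
e_1·w_2 = 0.0000·3 + (-0.7845)·3 + 0.1961·(-2) + (-0.5883)·1 = -3.3340.
u_2 = w_2 + 3.3340·e_1 = (3.0000, 0.3846, -1.3462, -0.9615).
‖u_2‖ = 3.4474, so e_2 = (0.8702, 0.1116, -0.3905, -0.2789).
e_1·w_3 = 0.0000·1 + (-0.7845)·2 + 0.1961·4 + (-0.5883)·2 = -1.9612; e_2·w_3 = 0.8702·1 + 0.1116·2 + (-0.3905)·4 + (-0.2789)·2 = -1.0264.
u_3 = w_3 + 1.9612·e_1 + 1.0264·e_2 = (1.8932, 0.5761, 3.9838, 0.5599).
‖u_3‖ = 4.4833, so e_3 = (0.4223, 0.1285, 0.8886, 0.1249).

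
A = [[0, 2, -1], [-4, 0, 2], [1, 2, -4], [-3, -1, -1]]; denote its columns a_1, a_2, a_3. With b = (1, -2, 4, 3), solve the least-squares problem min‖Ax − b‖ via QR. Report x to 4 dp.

a_1 = (0, -4, 1, -3); ‖a_1‖ = 5.0990, so q_1 = (0.0000, -0.7845, 0.1961, -0.5883).
q_1·a_2 = 0.0000·2 + (-0.7845)·0 + 0.1961·2 + (-0.5883)·(-1) = 0.9806.
u_2 = a_2 − 0.9806·q_1 = (2.0000, 0.7692, 1.8077, -0.4231).
‖u_2‖ = 2.8352, so q_2 = (0.7054, 0.2713, 0.6376, -0.1492).
q_1·a_3 = 0.0000·(-1) + (-0.7845)·2 + 0.1961·(-4) + (-0.5883)·(-1) = -1.7650; q_2·a_3 = 0.7054·(-1) + 0.2713·2 + 0.6376·(-4) + (-0.1492)·(-1) = -2.5639.
u_3 = a_3 + 1.7650·q_1 + 2.5639·q_2 = (0.8086, 1.3110, -2.0191, -2.4211).
‖u_3‖ = 3.5087, so q_3 = (0.2305, 0.3736, -0.5755, -0.6900).
Qᵀb = (0.5883, 2.2655, -4.8887).
Back-substitute: x_3 = -4.8887/3.5087 = -1.3933.
x_2 = (2.2655 + 2.5639·(-1.3933))/2.8352 = -0.4609.
x_1 = (0.5883 − 0.9806·(-0.4609) + 1.7650·(-1.3933))/5.0990 = -0.2783.

x = (-0.2783, -0.4609, -1.3933)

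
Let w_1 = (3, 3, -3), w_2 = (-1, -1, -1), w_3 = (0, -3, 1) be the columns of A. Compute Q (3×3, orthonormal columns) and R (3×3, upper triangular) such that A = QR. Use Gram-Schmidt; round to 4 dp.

Q = [[0.5774, -0.4082, 0.7071], [0.5774, -0.4082, -0.7071], [-0.5774, -0.8165, 0.0000]], R = [[5.1962, -0.5774, -2.3094], [0.0000, 1.6330, 0.4082], [0.0000, 0.0000, 2.1213]]

q_1 = w_1/‖w_1‖ = (3, 3, -3)/5.1962 = (0.5774, 0.5774, -0.5774).
r_{12} = q_1·w_2 = -0.5774.
u_2 = w_2 + 0.5774·q_1 = (-0.6667, -0.6667, -1.3333).
‖u_2‖ = 1.6330, so q_2 = (-0.4082, -0.4082, -0.8165).
r_{13} = q_1·w_3 = -2.3094; r_{23} = q_2·w_3 = 0.4082.
u_3 = w_3 + 2.3094·q_1 − 0.4082·q_2 = (1.5000, -1.5000, 0.0000).
‖u_3‖ = 2.1213, so q_3 = (0.7071, -0.7071, 0.0000).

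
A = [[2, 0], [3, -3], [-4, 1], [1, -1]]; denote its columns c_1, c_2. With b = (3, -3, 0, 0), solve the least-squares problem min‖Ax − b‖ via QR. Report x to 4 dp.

x = (0.6940, 1.7015)

q_1 = c_1/‖c_1‖ = (2, 3, -4, 1)/5.4772 = (0.3651, 0.5477, -0.7303, 0.1826).
r_{12} = q_1·c_2 = -2.5560.
u_2 = c_2 + 2.5560·q_1 = (0.9333, -1.6000, -0.8667, -0.5333).
‖u_2‖ = 2.1134, so q_2 = (0.4416, -0.7571, -0.4101, -0.2524).
Qᵀb = (-0.5477, 3.5960).
Back-substitute: x_2 = 3.5960/2.1134 = 1.7015.
x_1 = (-0.5477 + 2.5560·1.7015)/5.4772 = 0.6940.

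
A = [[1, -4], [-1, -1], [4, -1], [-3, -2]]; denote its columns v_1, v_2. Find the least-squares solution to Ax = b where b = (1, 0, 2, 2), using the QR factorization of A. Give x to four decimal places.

v_1 = (1, -1, 4, -3); ‖v_1‖ = 5.1962, so q_1 = (0.1925, -0.1925, 0.7698, -0.5774).
q_1·v_2 = 0.1925·(-4) + (-0.1925)·(-1) + 0.7698·(-1) + (-0.5774)·(-2) = -0.1925.
u_2 = v_2 + 0.1925·q_1 = (-3.9630, -1.0370, -0.8519, -2.1111).
‖u_2‖ = 4.6865, so q_2 = (-0.8456, -0.2213, -0.1818, -0.4505).
Qᵀb = (0.5774, -2.1101).
Back-substitute: x_2 = -2.1101/4.6865 = -0.4503.
x_1 = (0.5774 + 0.1925·(-0.4503))/5.1962 = 0.0944.

x = (0.0944, -0.4503)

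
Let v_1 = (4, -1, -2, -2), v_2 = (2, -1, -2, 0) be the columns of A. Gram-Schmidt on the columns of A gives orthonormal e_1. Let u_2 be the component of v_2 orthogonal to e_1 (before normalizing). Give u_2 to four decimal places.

u_2 = (-0.0800, -0.4800, -0.9600, 1.0400)

e_1 = v_1/‖v_1‖ = (4, -1, -2, -2)/5.0000 = (0.8000, -0.2000, -0.4000, -0.4000).
r_{12} = e_1·v_2 = 2.6000.
u_2 = v_2 − 2.6000·e_1 = (-0.0800, -0.4800, -0.9600, 1.0400).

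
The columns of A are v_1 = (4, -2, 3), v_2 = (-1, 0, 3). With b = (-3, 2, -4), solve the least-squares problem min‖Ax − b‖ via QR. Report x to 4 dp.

v_1 = (4, -2, 3); ‖v_1‖ = 5.3852, so q_1 = (0.7428, -0.3714, 0.5571).
q_1·v_2 = 0.7428·(-1) + (-0.3714)·0 + 0.5571·3 = 0.9285.
u_2 = v_2 − 0.9285·q_1 = (-1.6897, 0.3448, 2.4828).
‖u_2‖ = 3.0229, so q_2 = (-0.5590, 0.1141, 0.8213).
Qᵀb = (-5.1995, -1.3803).
Back-substitute: x_2 = -1.3803/3.0229 = -0.4566.
x_1 = (-5.1995 − 0.9285·(-0.4566))/5.3852 = -0.8868.

x = (-0.8868, -0.4566)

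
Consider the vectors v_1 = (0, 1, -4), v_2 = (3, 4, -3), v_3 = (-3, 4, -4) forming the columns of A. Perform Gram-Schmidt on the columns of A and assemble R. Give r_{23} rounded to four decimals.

r_{23} = 0.0405

v_1 = (0, 1, -4); ‖v_1‖ = 4.1231, so e_1 = (0.0000, 0.2425, -0.9701).
e_1·v_2 = 0.0000·3 + 0.2425·4 + (-0.9701)·(-3) = 3.8806.
u_2 = v_2 − 3.8806·e_1 = (3.0000, 3.0588, 0.7647).
‖u_2‖ = 4.3521, so e_2 = (0.6893, 0.7028, 0.1757).
r_{23} = e_2·v_3 = 0.0405.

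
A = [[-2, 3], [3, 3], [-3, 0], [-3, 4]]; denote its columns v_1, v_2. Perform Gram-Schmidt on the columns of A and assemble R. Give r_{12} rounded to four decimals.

r_{12} = -1.6164

v_1 = (-2, 3, -3, -3); ‖v_1‖ = 5.5678, so q_1 = (-0.3592, 0.5388, -0.5388, -0.5388).
r_{12} = q_1·v_2 = -1.6164.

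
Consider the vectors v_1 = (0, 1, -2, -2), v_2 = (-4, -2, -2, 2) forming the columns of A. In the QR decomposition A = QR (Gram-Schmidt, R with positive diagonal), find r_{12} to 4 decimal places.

r_{12} = -0.6667

q_1 = v_1/‖v_1‖ = (0, 1, -2, -2)/3.0000 = (0.0000, 0.3333, -0.6667, -0.6667).
r_{12} = q_1·v_2 = -0.6667.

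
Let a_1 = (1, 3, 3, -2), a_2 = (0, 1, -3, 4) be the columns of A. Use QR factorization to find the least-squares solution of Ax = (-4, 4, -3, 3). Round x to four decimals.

a_1 = (1, 3, 3, -2); ‖a_1‖ = 4.7958, so e_1 = (0.2085, 0.6255, 0.6255, -0.4170).
e_1·a_2 = 0.2085·0 + 0.6255·1 + 0.6255·(-3) + (-0.4170)·4 = -2.9192.
u_2 = a_2 + 2.9192·e_1 = (0.6087, 2.8261, -1.1739, 2.7826).
‖u_2‖ = 4.1807, so e_2 = (0.1456, 0.6760, -0.2808, 0.6656).
Qᵀb = (-1.4596, 4.9607).
Back-substitute: x_2 = 4.9607/4.1807 = 1.1866.
x_1 = (-1.4596 + 2.9192·1.1866)/4.7958 = 0.4179.

x = (0.4179, 1.1866)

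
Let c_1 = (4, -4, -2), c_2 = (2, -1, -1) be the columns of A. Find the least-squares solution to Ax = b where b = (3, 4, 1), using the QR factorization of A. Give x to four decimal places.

c_1 = (4, -4, -2); ‖c_1‖ = 6.0000, so e_1 = (0.6667, -0.6667, -0.3333).
e_1·c_2 = 0.6667·2 + (-0.6667)·(-1) + (-0.3333)·(-1) = 2.3333.
u_2 = c_2 − 2.3333·e_1 = (0.4444, 0.5556, -0.2222).
‖u_2‖ = 0.7454, so e_2 = (0.5963, 0.7454, -0.2981).
Qᵀb = (-1.0000, 4.4721).
Back-substitute: x_2 = 4.4721/0.7454 = 6.0000.
x_1 = (-1.0000 − 2.3333·6.0000)/6.0000 = -2.5000.

x = (-2.5000, 6.0000)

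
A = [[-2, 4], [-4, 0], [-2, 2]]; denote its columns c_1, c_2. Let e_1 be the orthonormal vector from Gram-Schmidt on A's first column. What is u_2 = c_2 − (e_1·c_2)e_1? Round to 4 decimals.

c_1 = (-2, -4, -2); ‖c_1‖ = 4.8990, so e_1 = (-0.4082, -0.8165, -0.4082).
e_1·c_2 = (-0.4082)·4 + (-0.8165)·0 + (-0.4082)·2 = -2.4495.
u_2 = c_2 + 2.4495·e_1 = (3.0000, -2.0000, 1.0000).

u_2 = (3.0000, -2.0000, 1.0000)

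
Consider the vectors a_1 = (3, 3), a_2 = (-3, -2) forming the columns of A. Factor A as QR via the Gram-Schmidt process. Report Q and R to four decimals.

Q = [[0.7071, -0.7071], [0.7071, 0.7071]], R = [[4.2426, -3.5355], [0.0000, 0.7071]]

a_1 = (3, 3); ‖a_1‖ = 4.2426, so e_1 = (0.7071, 0.7071).
e_1·a_2 = 0.7071·(-3) + 0.7071·(-2) = -3.5355.
u_2 = a_2 + 3.5355·e_1 = (-0.5000, 0.5000).
‖u_2‖ = 0.7071, so e_2 = (-0.7071, 0.7071).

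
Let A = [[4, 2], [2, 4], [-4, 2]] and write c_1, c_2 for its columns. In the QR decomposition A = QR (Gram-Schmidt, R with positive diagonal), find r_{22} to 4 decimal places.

c_1 = (4, 2, -4); ‖c_1‖ = 6.0000, so q_1 = (0.6667, 0.3333, -0.6667).
q_1·c_2 = 0.6667·2 + 0.3333·4 + (-0.6667)·2 = 1.3333.
u_2 = c_2 − 1.3333·q_1 = (1.1111, 3.5556, 2.8889).
r_{22} = ‖u_2‖ = 4.7140.

r_{22} = 4.7140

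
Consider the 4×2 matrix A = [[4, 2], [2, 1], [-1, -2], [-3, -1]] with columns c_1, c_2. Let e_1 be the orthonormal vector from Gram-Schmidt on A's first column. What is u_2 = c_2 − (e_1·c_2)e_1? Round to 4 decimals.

c_1 = (4, 2, -1, -3); ‖c_1‖ = 5.4772, so e_1 = (0.7303, 0.3651, -0.1826, -0.5477).
e_1·c_2 = 0.7303·2 + 0.3651·1 + (-0.1826)·(-2) + (-0.5477)·(-1) = 2.7386.
u_2 = c_2 − 2.7386·e_1 = (0.0000, 0.0000, -1.5000, 0.5000).

u_2 = (0.0000, 0.0000, -1.5000, 0.5000)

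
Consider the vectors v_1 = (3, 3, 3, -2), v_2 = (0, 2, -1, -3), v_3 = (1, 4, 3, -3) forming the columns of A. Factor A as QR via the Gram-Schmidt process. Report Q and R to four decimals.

v_1 = (3, 3, 3, -2); ‖v_1‖ = 5.5678, so q_1 = (0.5388, 0.5388, 0.5388, -0.3592).
q_1·v_2 = 0.5388·0 + 0.5388·2 + 0.5388·(-1) + (-0.3592)·(-3) = 1.6164.
u_2 = v_2 − 1.6164·q_1 = (-0.8710, 1.1290, -1.8710, -2.4194).
‖u_2‖ = 3.3745, so q_2 = (-0.2581, 0.3346, -0.5544, -0.7170).
q_1·v_3 = 0.5388·1 + 0.5388·4 + 0.5388·3 + (-0.3592)·(-3) = 5.3882; q_2·v_3 = (-0.2581)·1 + 0.3346·4 + (-0.5544)·3 + (-0.7170)·(-3) = 1.5677.
u_3 = v_3 − 5.3882·q_1 − 1.5677·q_2 = (-1.4986, 0.5722, 0.9660, 0.0595).
‖u_3‖ = 1.8735, so q_3 = (-0.7999, 0.3054, 0.5156, 0.0318).

Q = [[0.5388, -0.2581, -0.7999], [0.5388, 0.3346, 0.3054], [0.5388, -0.5544, 0.5156], [-0.3592, -0.7170, 0.0318]], R = [[5.5678, 1.6164, 5.3882], [0.0000, 3.3745, 1.5677], [0.0000, 0.0000, 1.8735]]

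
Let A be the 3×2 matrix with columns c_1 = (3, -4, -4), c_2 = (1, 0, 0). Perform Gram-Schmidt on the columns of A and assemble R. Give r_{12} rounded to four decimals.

r_{12} = 0.4685

c_1 = (3, -4, -4); ‖c_1‖ = 6.4031, so q_1 = (0.4685, -0.6247, -0.6247).
r_{12} = q_1·c_2 = 0.4685.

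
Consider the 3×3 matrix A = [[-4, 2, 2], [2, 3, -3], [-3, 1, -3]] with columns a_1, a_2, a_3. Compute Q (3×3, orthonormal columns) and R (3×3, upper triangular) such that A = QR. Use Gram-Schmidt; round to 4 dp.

a_1 = (-4, 2, -3); ‖a_1‖ = 5.3852, so q_1 = (-0.7428, 0.3714, -0.5571).
q_1·a_2 = (-0.7428)·2 + 0.3714·3 + (-0.5571)·1 = -0.9285.
u_2 = a_2 + 0.9285·q_1 = (1.3103, 3.3448, 0.4828).
‖u_2‖ = 3.6246, so q_2 = (0.3615, 0.9228, 0.1332).
q_1·a_3 = (-0.7428)·2 + 0.3714·(-3) + (-0.5571)·(-3) = -0.9285; q_2·a_3 = 0.3615·2 + 0.9228·(-3) + 0.1332·(-3) = -2.4450.
u_3 = a_3 + 0.9285·q_1 + 2.4450·q_2 = (2.1942, -0.3990, -3.1916).
‖u_3‖ = 3.8936, so q_3 = (0.5635, -0.1025, -0.8197).

Q = [[-0.7428, 0.3615, 0.5635], [0.3714, 0.9228, -0.1025], [-0.5571, 0.1332, -0.8197]], R = [[5.3852, -0.9285, -0.9285], [0.0000, 3.6246, -2.4450], [0.0000, 0.0000, 3.8936]]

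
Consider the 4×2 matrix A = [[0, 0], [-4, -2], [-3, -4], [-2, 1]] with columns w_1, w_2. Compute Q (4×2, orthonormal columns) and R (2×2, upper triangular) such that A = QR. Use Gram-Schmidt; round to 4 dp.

Q = [[0.0000, 0.0000], [-0.7428, 0.1540], [-0.5571, -0.6820], [-0.3714, 0.7150]], R = [[5.3852, 3.3425], [0.0000, 3.1349]]

w_1 = (0, -4, -3, -2); ‖w_1‖ = 5.3852, so q_1 = (0.0000, -0.7428, -0.5571, -0.3714).
q_1·w_2 = 0.0000·0 + (-0.7428)·(-2) + (-0.5571)·(-4) + (-0.3714)·1 = 3.3425.
u_2 = w_2 − 3.3425·q_1 = (0.0000, 0.4828, -2.1379, 2.2414).
‖u_2‖ = 3.1349, so q_2 = (0.0000, 0.1540, -0.6820, 0.7150).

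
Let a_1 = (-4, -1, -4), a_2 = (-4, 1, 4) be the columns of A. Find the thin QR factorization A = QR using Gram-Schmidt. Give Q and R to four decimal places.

Q = [[-0.6963, -0.7177], [-0.1741, 0.1689], [-0.6963, 0.6755]], R = [[5.7446, -0.1741], [0.0000, 5.7419]]

e_1 = a_1/‖a_1‖ = (-4, -1, -4)/5.7446 = (-0.6963, -0.1741, -0.6963).
r_{12} = e_1·a_2 = -0.1741.
u_2 = a_2 + 0.1741·e_1 = (-4.1212, 0.9697, 3.8788).
‖u_2‖ = 5.7419, so e_2 = (-0.7177, 0.1689, 0.6755).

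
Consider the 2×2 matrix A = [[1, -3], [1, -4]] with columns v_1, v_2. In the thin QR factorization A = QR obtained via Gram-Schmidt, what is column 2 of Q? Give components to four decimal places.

e_2 = (0.7071, -0.7071)

v_1 = (1, 1); ‖v_1‖ = 1.4142, so e_1 = (0.7071, 0.7071).
e_1·v_2 = 0.7071·(-3) + 0.7071·(-4) = -4.9497.
u_2 = v_2 + 4.9497·e_1 = (0.5000, -0.5000).
‖u_2‖ = 0.7071, so e_2 = (0.7071, -0.7071).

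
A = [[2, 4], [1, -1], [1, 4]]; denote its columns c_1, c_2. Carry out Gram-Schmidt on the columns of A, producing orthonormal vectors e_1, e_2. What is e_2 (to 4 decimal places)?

e_2 = (0.0930, -0.7909, 0.6048)

e_1 = c_1/‖c_1‖ = (2, 1, 1)/2.4495 = (0.8165, 0.4082, 0.4082).
r_{12} = e_1·c_2 = 4.4907.
u_2 = c_2 − 4.4907·e_1 = (0.3333, -2.8333, 2.1667).
‖u_2‖ = 3.5824, so e_2 = (0.0930, -0.7909, 0.6048).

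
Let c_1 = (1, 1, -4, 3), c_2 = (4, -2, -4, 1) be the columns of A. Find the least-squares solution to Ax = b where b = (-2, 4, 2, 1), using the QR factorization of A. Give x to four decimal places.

x = (0.6667, -1.0000)

c_1 = (1, 1, -4, 3); ‖c_1‖ = 5.1962, so e_1 = (0.1925, 0.1925, -0.7698, 0.5774).
e_1·c_2 = 0.1925·4 + 0.1925·(-2) + (-0.7698)·(-4) + 0.5774·1 = 4.0415.
u_2 = c_2 − 4.0415·e_1 = (3.2222, -2.7778, -0.8889, -1.3333).
‖u_2‖ = 4.5461, so e_2 = (0.7088, -0.6110, -0.1955, -0.2933).
Qᵀb = (-0.5774, -4.5461).
Back-substitute: x_2 = -4.5461/4.5461 = -1.0000.
x_1 = (-0.5774 − 4.0415·(-1.0000))/5.1962 = 0.6667.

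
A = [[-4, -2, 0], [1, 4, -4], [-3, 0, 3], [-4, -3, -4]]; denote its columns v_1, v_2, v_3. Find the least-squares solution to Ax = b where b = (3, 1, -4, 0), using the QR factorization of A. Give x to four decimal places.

v_1 = (-4, 1, -3, -4); ‖v_1‖ = 6.4807, so e_1 = (-0.6172, 0.1543, -0.4629, -0.6172).
e_1·v_2 = (-0.6172)·(-2) + 0.1543·4 + (-0.4629)·0 + (-0.6172)·(-3) = 3.7033.
u_2 = v_2 − 3.7033·e_1 = (0.2857, 3.4286, 1.7143, -0.7143).
‖u_2‖ = 3.9097, so e_2 = (0.0731, 0.8769, 0.4385, -0.1827).
e_1·v_3 = (-0.6172)·0 + 0.1543·(-4) + (-0.4629)·3 + (-0.6172)·(-4) = 0.4629; e_2·v_3 = 0.0731·0 + 0.8769·(-4) + 0.4385·3 + (-0.1827)·(-4) = -1.4616.
u_3 = v_3 − 0.4629·e_1 + 1.4616·e_2 = (0.3925, -2.7897, 3.8551, -3.9813).
‖u_3‖ = 6.2169, so e_3 = (0.0631, -0.4487, 0.6201, -0.6404).
Qᵀb = (0.1543, -0.6577, -2.7398).
Back-substitute: x_3 = -2.7398/6.2169 = -0.4407.
x_2 = (-0.6577 + 1.4616·(-0.4407))/3.9097 = -0.3330.
x_1 = (0.1543 − 3.7033·(-0.3330) − 0.4629·(-0.4407))/6.4807 = 0.2456.

x = (0.2456, -0.3330, -0.4407)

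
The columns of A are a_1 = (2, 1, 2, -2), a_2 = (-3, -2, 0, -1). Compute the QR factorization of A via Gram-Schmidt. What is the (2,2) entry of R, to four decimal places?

r_{22} = 3.3512

a_1 = (2, 1, 2, -2); ‖a_1‖ = 3.6056, so q_1 = (0.5547, 0.2774, 0.5547, -0.5547).
q_1·a_2 = 0.5547·(-3) + 0.2774·(-2) + 0.5547·0 + (-0.5547)·(-1) = -1.6641.
u_2 = a_2 + 1.6641·q_1 = (-2.0769, -1.5385, 0.9231, -1.9231).
r_{22} = ‖u_2‖ = 3.3512.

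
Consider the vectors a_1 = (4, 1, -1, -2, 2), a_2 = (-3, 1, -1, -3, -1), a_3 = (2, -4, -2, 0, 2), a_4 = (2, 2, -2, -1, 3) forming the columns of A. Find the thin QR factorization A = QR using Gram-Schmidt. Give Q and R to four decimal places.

Q = [[0.7845, -0.4689, -0.0768, -0.3246], [0.1961, 0.2779, -0.8487, 0.3776], [-0.1961, -0.2779, -0.4563, -0.4533], [-0.3922, -0.7816, -0.1279, 0.3927], [0.3922, -0.1216, 0.2218, 0.6264]], R = [[5.0990, -1.1767, 1.9612, 3.9223], [0.0000, 4.4289, -1.7368, 0.5905], [0.0000, 0.0000, 4.5975, -0.1450], [0.0000, 0.0000, 0.0000, 2.4991]]

q_1 = a_1/‖a_1‖ = (4, 1, -1, -2, 2)/5.0990 = (0.7845, 0.1961, -0.1961, -0.3922, 0.3922).
r_{12} = q_1·a_2 = -1.1767.
u_2 = a_2 + 1.1767·q_1 = (-2.0769, 1.2308, -1.2308, -3.4615, -0.5385).
‖u_2‖ = 4.4289, so q_2 = (-0.4689, 0.2779, -0.2779, -0.7816, -0.1216).
r_{13} = q_1·a_3 = 1.9612; r_{23} = q_2·a_3 = -1.7368.
u_3 = a_3 − 1.9612·q_1 + 1.7368·q_2 = (-0.3529, -3.9020, -2.0980, -0.5882, 1.0196).
‖u_3‖ = 4.5975, so q_3 = (-0.0768, -0.8487, -0.4563, -0.1279, 0.2218).
r_{14} = q_1·a_4 = 3.9223; r_{24} = q_2·a_4 = 0.5905; r_{34} = q_3·a_4 = -0.1450.
u_4 = a_4 − 3.9223·q_1 − 0.5905·q_2 + 0.1450·q_3 = (-0.8111, 0.9436, -1.1328, 0.9814, 1.5655).
‖u_4‖ = 2.4991, so q_4 = (-0.3246, 0.3776, -0.4533, 0.3927, 0.6264).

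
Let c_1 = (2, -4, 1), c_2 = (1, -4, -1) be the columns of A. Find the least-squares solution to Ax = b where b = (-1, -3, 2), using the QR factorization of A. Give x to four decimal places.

c_1 = (2, -4, 1); ‖c_1‖ = 4.5826, so q_1 = (0.4364, -0.8729, 0.2182).
q_1·c_2 = 0.4364·1 + (-0.8729)·(-4) + 0.2182·(-1) = 3.7097.
u_2 = c_2 − 3.7097·q_1 = (-0.6190, -0.7619, -1.8095).
‖u_2‖ = 2.0587, so q_2 = (-0.3007, -0.3701, -0.8790).
Qᵀb = (2.6186, -0.3470).
Back-substitute: x_2 = -0.3470/2.0587 = -0.1685.
x_1 = (2.6186 − 3.7097·(-0.1685))/4.5826 = 0.7079.

x = (0.7079, -0.1685)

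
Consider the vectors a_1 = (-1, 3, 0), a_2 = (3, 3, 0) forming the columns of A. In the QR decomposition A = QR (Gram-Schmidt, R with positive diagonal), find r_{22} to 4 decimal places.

r_{22} = 3.7947

a_1 = (-1, 3, 0); ‖a_1‖ = 3.1623, so e_1 = (-0.3162, 0.9487, 0.0000).
e_1·a_2 = (-0.3162)·3 + 0.9487·3 + 0.0000·0 = 1.8974.
u_2 = a_2 − 1.8974·e_1 = (3.6000, 1.2000, 0.0000).
r_{22} = ‖u_2‖ = 3.7947.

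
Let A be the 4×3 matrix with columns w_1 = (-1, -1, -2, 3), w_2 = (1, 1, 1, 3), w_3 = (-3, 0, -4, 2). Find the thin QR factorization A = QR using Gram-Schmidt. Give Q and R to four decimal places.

Q = [[-0.2582, 0.4148, -0.4318], [-0.2582, 0.4148, 0.8553], [-0.5164, 0.5185, -0.2823], [0.7746, 0.6222, -0.0471]], R = [[3.8730, 1.2910, 4.3894], [0.0000, 3.2146, -2.0739], [0.0000, 0.0000, 2.3307]]

w_1 = (-1, -1, -2, 3); ‖w_1‖ = 3.8730, so e_1 = (-0.2582, -0.2582, -0.5164, 0.7746).
e_1·w_2 = (-0.2582)·1 + (-0.2582)·1 + (-0.5164)·1 + 0.7746·3 = 1.2910.
u_2 = w_2 − 1.2910·e_1 = (1.3333, 1.3333, 1.6667, 2.0000).
‖u_2‖ = 3.2146, so e_2 = (0.4148, 0.4148, 0.5185, 0.6222).
e_1·w_3 = (-0.2582)·(-3) + (-0.2582)·0 + (-0.5164)·(-4) + 0.7746·2 = 4.3894; e_2·w_3 = 0.4148·(-3) + 0.4148·0 + 0.5185·(-4) + 0.6222·2 = -2.0739.
u_3 = w_3 − 4.3894·e_1 + 2.0739·e_2 = (-1.0065, 1.9935, -0.6581, -0.1097).
‖u_3‖ = 2.3307, so e_3 = (-0.4318, 0.8553, -0.2823, -0.0471).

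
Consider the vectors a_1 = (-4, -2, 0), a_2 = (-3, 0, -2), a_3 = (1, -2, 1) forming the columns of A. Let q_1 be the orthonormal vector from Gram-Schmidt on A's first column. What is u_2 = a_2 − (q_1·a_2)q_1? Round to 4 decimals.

u_2 = (-0.6000, 1.2000, -2.0000)

a_1 = (-4, -2, 0); ‖a_1‖ = 4.4721, so q_1 = (-0.8944, -0.4472, 0.0000).
q_1·a_2 = (-0.8944)·(-3) + (-0.4472)·0 + 0.0000·(-2) = 2.6833.
u_2 = a_2 − 2.6833·q_1 = (-0.6000, 1.2000, -2.0000).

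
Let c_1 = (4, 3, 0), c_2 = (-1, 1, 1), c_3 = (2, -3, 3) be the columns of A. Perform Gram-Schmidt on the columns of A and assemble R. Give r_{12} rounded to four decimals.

r_{12} = -0.2000

c_1 = (4, 3, 0); ‖c_1‖ = 5.0000, so q_1 = (0.8000, 0.6000, 0.0000).
r_{12} = q_1·c_2 = -0.2000.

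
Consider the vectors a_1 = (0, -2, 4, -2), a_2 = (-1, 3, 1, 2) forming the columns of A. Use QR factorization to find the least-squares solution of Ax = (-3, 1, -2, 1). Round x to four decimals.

x = (-0.4444, 0.2222)

a_1 = (0, -2, 4, -2); ‖a_1‖ = 4.8990, so e_1 = (0.0000, -0.4082, 0.8165, -0.4082).
e_1·a_2 = 0.0000·(-1) + (-0.4082)·3 + 0.8165·1 + (-0.4082)·2 = -1.2247.
u_2 = a_2 + 1.2247·e_1 = (-1.0000, 2.5000, 2.0000, 1.5000).
‖u_2‖ = 3.6742, so e_2 = (-0.2722, 0.6804, 0.5443, 0.4082).
Qᵀb = (-2.4495, 0.8165).
Back-substitute: x_2 = 0.8165/3.6742 = 0.2222.
x_1 = (-2.4495 + 1.2247·0.2222)/4.8990 = -0.4444.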